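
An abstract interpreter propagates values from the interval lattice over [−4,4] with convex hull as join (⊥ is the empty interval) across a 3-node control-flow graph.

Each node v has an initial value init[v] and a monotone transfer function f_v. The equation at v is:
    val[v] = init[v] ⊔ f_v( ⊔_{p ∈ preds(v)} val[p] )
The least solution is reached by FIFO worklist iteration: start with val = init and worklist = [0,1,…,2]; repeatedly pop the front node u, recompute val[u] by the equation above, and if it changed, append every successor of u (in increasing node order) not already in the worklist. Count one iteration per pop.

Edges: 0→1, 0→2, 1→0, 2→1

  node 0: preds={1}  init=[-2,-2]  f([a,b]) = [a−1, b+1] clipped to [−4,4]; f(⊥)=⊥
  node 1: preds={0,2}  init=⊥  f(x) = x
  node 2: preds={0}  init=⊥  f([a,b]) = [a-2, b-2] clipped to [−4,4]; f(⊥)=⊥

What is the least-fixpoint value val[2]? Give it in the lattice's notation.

[-4,2]

Trace (23 dequeues):
  [1] u=0 | in ⊥ | out [-2,-2] | ==
  [2] u=1 | in [-2,-2] | out [-2,-2] | prev ⊥ | push {0}
  [3] u=2 | in [-2,-2] | out [-4,-4] | prev ⊥ | push {1}
  [4] u=0 | in [-2,-2] | out [-3,-1] | prev [-2,-2] | push {2}
  [5] u=1 | in [-4,-1] | out [-4,-1] | prev [-2,-2] | push {0}
  [6] u=2 | in [-3,-1] | out [-4,-3] | prev [-4,-4] | push {1}
  [7] u=0 | in [-4,-1] | out [-4,0] | prev [-3,-1] | push {2}
  [8] u=1 | in [-4,0] | out [-4,0] | prev [-4,-1] | push {0}
  [9] u=2 | in [-4,0] | out [-4,-2] | prev [-4,-3] | push {1}
  [10] u=0 | in [-4,0] | out [-4,1] | prev [-4,0] | push {2}
  [11] u=1 | in [-4,1] | out [-4,1] | prev [-4,0] | push {0}
  [12] u=2 | in [-4,1] | out [-4,-1] | prev [-4,-2] | push {1}
  [13] u=0 | in [-4,1] | out [-4,2] | prev [-4,1] | push {2}
  [14] u=1 | in [-4,2] | out [-4,2] | prev [-4,1] | push {0}
  [15] u=2 | in [-4,2] | out [-4,0] | prev [-4,-1] | push {1}
  [16] u=0 | in [-4,2] | out [-4,3] | prev [-4,2] | push {2}
  [17] u=1 | in [-4,3] | out [-4,3] | prev [-4,2] | push {0}
  [18] u=2 | in [-4,3] | out [-4,1] | prev [-4,0] | push {1}
  [19] u=0 | in [-4,3] | out [-4,4] | prev [-4,3] | push {2}
  [20] u=1 | in [-4,4] | out [-4,4] | prev [-4,3] | push {0}
  [21] u=2 | in [-4,4] | out [-4,2] | prev [-4,1] | push {1}
  [22] u=0 | in [-4,4] | out [-4,4] | ==
  [23] u=1 | in [-4,4] | out [-4,4] | ==

Converged values:
  [0] [-4,4]
  [1] [-4,4]
  [2] [-4,2]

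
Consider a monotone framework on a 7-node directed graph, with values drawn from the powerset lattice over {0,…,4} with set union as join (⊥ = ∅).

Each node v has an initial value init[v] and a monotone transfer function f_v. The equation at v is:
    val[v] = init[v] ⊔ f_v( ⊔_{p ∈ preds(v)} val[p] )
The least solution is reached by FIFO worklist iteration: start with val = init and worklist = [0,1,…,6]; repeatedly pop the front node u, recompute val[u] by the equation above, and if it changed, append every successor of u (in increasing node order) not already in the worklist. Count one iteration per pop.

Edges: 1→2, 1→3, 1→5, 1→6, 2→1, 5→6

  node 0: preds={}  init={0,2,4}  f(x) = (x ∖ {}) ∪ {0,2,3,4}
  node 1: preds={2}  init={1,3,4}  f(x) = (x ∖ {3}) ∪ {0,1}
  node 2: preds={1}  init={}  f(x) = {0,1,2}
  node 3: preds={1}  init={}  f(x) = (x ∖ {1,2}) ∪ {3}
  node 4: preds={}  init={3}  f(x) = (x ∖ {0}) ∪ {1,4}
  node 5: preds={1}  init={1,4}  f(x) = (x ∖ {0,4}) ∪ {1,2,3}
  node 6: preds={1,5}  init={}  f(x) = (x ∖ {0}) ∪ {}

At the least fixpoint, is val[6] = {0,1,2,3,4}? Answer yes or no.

no

Worklist (12 pops):
  #1 pop 0: in={} → {0,2,3,4} (was {0,2,4}); enqueue []
  #2 pop 1: in={} → {0,1,3,4} (was {1,3,4}); enqueue []
  #3 pop 2: in={0,1,3,4} → {0,1,2} (was {}); enqueue [1]
  #4 pop 3: in={0,1,3,4} → {0,3,4} (was {}); enqueue []
  #5 pop 4: in={} → {1,3,4} (was {3}); enqueue []
  #6 pop 5: in={0,1,3,4} → {1,2,3,4} (was {1,4}); enqueue []
  #7 pop 6: in={0,1,2,3,4} → {1,2,3,4} (was {}); enqueue []
  #8 pop 1: in={0,1,2} → {0,1,2,3,4} (was {0,1,3,4}); enqueue [2,3,5,6]
  #9 pop 2: in={0,1,2,3,4} → {0,1,2} (no change)
  #10 pop 3: in={0,1,2,3,4} → {0,3,4} (no change)
  #11 pop 5: in={0,1,2,3,4} → {1,2,3,4} (no change)
  #12 pop 6: in={0,1,2,3,4} → {1,2,3,4} (no change)

Fixpoint:
  val[0] = {0,2,3,4}
  val[1] = {0,1,2,3,4}
  val[2] = {0,1,2}
  val[3] = {0,3,4}
  val[4] = {1,3,4}
  val[5] = {1,2,3,4}
  val[6] = {1,2,3,4}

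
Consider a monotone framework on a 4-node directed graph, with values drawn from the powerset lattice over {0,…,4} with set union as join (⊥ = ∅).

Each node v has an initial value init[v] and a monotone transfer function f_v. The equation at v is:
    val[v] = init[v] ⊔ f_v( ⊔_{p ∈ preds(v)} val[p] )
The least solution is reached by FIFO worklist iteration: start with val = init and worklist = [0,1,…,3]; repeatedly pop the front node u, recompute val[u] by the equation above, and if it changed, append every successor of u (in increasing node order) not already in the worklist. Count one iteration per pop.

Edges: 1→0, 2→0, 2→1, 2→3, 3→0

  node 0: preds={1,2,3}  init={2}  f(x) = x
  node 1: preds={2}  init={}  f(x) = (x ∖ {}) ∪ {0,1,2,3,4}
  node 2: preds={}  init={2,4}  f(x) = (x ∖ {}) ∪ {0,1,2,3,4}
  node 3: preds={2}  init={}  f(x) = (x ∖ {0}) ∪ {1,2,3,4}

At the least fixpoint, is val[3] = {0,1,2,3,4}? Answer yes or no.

Trace (6 dequeues):
  [1] u=0 | in {2,4} | out {2,4} | prev {2} | push {}
  [2] u=1 | in {2,4} | out {0,1,2,3,4} | prev {} | push {0}
  [3] u=2 | in {} | out {0,1,2,3,4} | prev {2,4} | push {1}
  [4] u=3 | in {0,1,2,3,4} | out {1,2,3,4} | prev {} | push {}
  [5] u=0 | in {0,1,2,3,4} | out {0,1,2,3,4} | prev {2,4} | push {}
  [6] u=1 | in {0,1,2,3,4} | out {0,1,2,3,4} | ==

Converged values:
  [0] {0,1,2,3,4}
  [1] {0,1,2,3,4}
  [2] {0,1,2,3,4}
  [3] {1,2,3,4}

no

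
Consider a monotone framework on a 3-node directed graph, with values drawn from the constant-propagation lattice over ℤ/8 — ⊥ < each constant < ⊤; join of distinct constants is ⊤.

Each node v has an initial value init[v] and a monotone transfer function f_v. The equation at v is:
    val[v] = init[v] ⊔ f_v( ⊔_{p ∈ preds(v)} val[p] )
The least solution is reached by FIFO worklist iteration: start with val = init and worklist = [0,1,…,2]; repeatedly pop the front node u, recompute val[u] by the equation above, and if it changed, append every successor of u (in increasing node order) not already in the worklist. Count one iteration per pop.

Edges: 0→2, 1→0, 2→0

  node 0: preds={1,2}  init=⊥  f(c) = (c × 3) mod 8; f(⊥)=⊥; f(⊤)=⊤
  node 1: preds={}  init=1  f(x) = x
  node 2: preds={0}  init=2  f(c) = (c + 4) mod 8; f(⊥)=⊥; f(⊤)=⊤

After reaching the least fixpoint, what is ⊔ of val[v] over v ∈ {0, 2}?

Iteration log — 4 steps:
  step 1. node 0  ⊔preds=⊤  new=⊤  old=⊥  +wl: 
  step 2. node 1  ⊔preds=⊥  new=1  stable
  step 3. node 2  ⊔preds=⊤  new=⊤  old=2  +wl: 0
  step 4. node 0  ⊔preds=⊤  new=⊤  stable

Least fixpoint reached:
  node 0: ⊤
  node 1: 1
  node 2: ⊤

⊤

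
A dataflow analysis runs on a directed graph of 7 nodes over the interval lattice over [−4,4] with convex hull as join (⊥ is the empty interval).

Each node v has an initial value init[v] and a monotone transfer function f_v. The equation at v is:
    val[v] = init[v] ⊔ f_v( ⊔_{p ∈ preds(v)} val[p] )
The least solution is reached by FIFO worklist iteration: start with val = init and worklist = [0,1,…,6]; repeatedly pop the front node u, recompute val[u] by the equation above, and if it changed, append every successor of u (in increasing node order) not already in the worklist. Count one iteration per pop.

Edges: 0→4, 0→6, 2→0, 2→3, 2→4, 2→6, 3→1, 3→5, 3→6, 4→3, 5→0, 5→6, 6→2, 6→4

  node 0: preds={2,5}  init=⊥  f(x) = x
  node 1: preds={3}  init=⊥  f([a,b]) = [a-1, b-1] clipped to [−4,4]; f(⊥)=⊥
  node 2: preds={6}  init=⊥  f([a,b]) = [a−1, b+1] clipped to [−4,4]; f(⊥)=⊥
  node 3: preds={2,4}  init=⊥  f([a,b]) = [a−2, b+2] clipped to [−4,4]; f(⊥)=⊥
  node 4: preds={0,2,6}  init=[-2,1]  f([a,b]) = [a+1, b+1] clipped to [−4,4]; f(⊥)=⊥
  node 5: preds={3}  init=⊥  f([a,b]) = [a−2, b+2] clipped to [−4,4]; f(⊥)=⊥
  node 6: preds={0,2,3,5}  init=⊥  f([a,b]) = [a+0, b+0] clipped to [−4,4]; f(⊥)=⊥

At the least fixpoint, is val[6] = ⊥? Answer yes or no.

no

Iteration log — 17 steps:
  step 1. node 0  ⊔preds=⊥  new=⊥  stable
  step 2. node 1  ⊔preds=⊥  new=⊥  stable
  step 3. node 2  ⊔preds=⊥  new=⊥  stable
  step 4. node 3  ⊔preds=[-2,1]  new=[-4,3]  old=⊥  +wl: 1
  step 5. node 4  ⊔preds=⊥  new=[-2,1]  stable
  step 6. node 5  ⊔preds=[-4,3]  new=[-4,4]  old=⊥  +wl: 0
  step 7. node 6  ⊔preds=[-4,4]  new=[-4,4]  old=⊥  +wl: 2,4
  step 8. node 1  ⊔preds=[-4,3]  new=[-4,2]  old=⊥  +wl: 
  step 9. node 0  ⊔preds=[-4,4]  new=[-4,4]  old=⊥  +wl: 6
  step 10. node 2  ⊔preds=[-4,4]  new=[-4,4]  old=⊥  +wl: 0,3
  step 11. node 4  ⊔preds=[-4,4]  new=[-3,4]  old=[-2,1]  +wl: 
  step 12. node 6  ⊔preds=[-4,4]  new=[-4,4]  stable
  step 13. node 0  ⊔preds=[-4,4]  new=[-4,4]  stable
  step 14. node 3  ⊔preds=[-4,4]  new=[-4,4]  old=[-4,3]  +wl: 1,5,6
  step 15. node 1  ⊔preds=[-4,4]  new=[-4,3]  old=[-4,2]  +wl: 
  step 16. node 5  ⊔preds=[-4,4]  new=[-4,4]  stable
  step 17. node 6  ⊔preds=[-4,4]  new=[-4,4]  stable

Least fixpoint reached:
  node 0: [-4,4]
  node 1: [-4,3]
  node 2: [-4,4]
  node 3: [-4,4]
  node 4: [-3,4]
  node 5: [-4,4]
  node 6: [-4,4]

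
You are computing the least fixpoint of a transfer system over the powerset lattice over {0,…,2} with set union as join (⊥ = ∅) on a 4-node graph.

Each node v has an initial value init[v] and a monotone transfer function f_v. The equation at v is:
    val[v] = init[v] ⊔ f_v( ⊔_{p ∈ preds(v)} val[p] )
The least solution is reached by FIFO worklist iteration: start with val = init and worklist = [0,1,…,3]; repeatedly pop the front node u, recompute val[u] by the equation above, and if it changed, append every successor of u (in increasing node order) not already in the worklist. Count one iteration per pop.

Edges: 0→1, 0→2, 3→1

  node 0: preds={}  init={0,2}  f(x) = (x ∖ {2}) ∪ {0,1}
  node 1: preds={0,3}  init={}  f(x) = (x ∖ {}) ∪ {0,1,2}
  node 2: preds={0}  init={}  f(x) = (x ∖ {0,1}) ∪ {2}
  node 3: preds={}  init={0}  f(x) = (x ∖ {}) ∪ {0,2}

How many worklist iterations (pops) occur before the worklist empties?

5

Worklist (5 pops):
  #1 pop 0: in={} → {0,1,2} (was {0,2}); enqueue []
  #2 pop 1: in={0,1,2} → {0,1,2} (was {}); enqueue []
  #3 pop 2: in={0,1,2} → {2} (was {}); enqueue []
  #4 pop 3: in={} → {0,2} (was {0}); enqueue [1]
  #5 pop 1: in={0,1,2} → {0,1,2} (no change)

Fixpoint:
  val[0] = {0,1,2}
  val[1] = {0,1,2}
  val[2] = {2}
  val[3] = {0,2}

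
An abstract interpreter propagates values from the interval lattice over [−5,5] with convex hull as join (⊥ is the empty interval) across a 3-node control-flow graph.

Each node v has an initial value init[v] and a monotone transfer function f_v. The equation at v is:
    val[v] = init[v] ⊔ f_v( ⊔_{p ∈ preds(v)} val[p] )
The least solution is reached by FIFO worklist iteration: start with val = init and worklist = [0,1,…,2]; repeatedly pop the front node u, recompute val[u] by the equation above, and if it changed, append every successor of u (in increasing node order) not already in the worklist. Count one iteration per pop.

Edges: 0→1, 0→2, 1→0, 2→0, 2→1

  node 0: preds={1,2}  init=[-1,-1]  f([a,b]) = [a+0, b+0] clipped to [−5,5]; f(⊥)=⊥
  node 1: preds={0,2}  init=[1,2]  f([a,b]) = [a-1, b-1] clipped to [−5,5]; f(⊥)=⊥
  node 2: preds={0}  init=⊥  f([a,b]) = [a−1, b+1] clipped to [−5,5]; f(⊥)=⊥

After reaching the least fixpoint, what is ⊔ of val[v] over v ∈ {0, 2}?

Trace (15 dequeues):
  [1] u=0 | in [1,2] | out [-1,2] | prev [-1,-1] | push {}
  [2] u=1 | in [-1,2] | out [-2,2] | prev [1,2] | push {0}
  [3] u=2 | in [-1,2] | out [-2,3] | prev ⊥ | push {1}
  [4] u=0 | in [-2,3] | out [-2,3] | prev [-1,2] | push {2}
  [5] u=1 | in [-2,3] | out [-3,2] | prev [-2,2] | push {0}
  [6] u=2 | in [-2,3] | out [-3,4] | prev [-2,3] | push {1}
  [7] u=0 | in [-3,4] | out [-3,4] | prev [-2,3] | push {2}
  [8] u=1 | in [-3,4] | out [-4,3] | prev [-3,2] | push {0}
  [9] u=2 | in [-3,4] | out [-4,5] | prev [-3,4] | push {1}
  [10] u=0 | in [-4,5] | out [-4,5] | prev [-3,4] | push {2}
  [11] u=1 | in [-4,5] | out [-5,4] | prev [-4,3] | push {0}
  [12] u=2 | in [-4,5] | out [-5,5] | prev [-4,5] | push {1}
  [13] u=0 | in [-5,5] | out [-5,5] | prev [-4,5] | push {2}
  [14] u=1 | in [-5,5] | out [-5,4] | ==
  [15] u=2 | in [-5,5] | out [-5,5] | ==

Converged values:
  [0] [-5,5]
  [1] [-5,4]
  [2] [-5,5]

[-5,5]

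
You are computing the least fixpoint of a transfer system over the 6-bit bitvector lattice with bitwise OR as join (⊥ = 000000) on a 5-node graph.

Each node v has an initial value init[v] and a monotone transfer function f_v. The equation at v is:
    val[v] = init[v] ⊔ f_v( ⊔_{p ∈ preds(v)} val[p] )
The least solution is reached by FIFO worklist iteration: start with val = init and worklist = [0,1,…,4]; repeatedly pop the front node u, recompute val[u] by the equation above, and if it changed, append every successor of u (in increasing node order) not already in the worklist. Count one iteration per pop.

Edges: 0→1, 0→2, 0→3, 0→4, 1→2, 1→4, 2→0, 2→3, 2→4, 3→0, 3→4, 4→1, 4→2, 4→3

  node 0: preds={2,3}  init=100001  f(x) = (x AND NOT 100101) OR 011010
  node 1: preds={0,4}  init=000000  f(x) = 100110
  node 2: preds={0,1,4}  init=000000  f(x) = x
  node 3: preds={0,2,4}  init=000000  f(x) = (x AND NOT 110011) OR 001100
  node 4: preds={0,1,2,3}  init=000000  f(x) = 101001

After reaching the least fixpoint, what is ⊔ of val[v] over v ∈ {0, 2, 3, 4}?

111111

Iteration log — 9 steps:
  step 1. node 0  ⊔preds=000000  new=111011  old=100001  +wl: 
  step 2. node 1  ⊔preds=111011  new=100110  old=000000  +wl: 
  step 3. node 2  ⊔preds=111111  new=111111  old=000000  +wl: 0
  step 4. node 3  ⊔preds=111111  new=001100  old=000000  +wl: 
  step 5. node 4  ⊔preds=111111  new=101001  old=000000  +wl: 1,2,3
  step 6. node 0  ⊔preds=111111  new=111011  stable
  step 7. node 1  ⊔preds=111011  new=100110  stable
  step 8. node 2  ⊔preds=111111  new=111111  stable
  step 9. node 3  ⊔preds=111111  new=001100  stable

Least fixpoint reached:
  node 0: 111011
  node 1: 100110
  node 2: 111111
  node 3: 001100
  node 4: 101001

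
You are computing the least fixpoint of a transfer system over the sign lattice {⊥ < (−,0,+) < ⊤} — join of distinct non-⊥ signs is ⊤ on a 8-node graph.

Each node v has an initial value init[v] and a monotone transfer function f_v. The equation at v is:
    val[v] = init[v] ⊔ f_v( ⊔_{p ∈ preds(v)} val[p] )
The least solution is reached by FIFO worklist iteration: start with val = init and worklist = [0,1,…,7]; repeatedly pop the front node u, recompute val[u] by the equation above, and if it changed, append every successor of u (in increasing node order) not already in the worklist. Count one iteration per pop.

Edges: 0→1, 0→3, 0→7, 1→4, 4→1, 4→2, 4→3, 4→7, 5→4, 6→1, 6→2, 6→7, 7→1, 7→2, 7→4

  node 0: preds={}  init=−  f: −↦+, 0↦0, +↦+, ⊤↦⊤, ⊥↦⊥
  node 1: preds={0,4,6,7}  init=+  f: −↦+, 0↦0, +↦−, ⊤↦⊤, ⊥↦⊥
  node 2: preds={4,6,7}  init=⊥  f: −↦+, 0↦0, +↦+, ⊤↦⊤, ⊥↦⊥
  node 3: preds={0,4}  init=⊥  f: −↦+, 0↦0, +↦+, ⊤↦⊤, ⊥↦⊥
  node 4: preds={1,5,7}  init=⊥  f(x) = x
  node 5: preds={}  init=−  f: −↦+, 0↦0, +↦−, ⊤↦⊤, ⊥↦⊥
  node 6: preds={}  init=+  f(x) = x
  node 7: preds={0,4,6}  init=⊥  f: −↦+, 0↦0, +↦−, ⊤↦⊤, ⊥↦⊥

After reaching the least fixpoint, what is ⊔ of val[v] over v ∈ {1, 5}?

⊤

Trace (12 dequeues):
  [1] u=0 | in ⊥ | out − | ==
  [2] u=1 | in ⊤ | out ⊤ | prev + | push {}
  [3] u=2 | in + | out + | prev ⊥ | push {}
  [4] u=3 | in − | out + | prev ⊥ | push {}
  [5] u=4 | in ⊤ | out ⊤ | prev ⊥ | push {1,2,3}
  [6] u=5 | in ⊥ | out − | ==
  [7] u=6 | in ⊥ | out + | ==
  [8] u=7 | in ⊤ | out ⊤ | prev ⊥ | push {4}
  [9] u=1 | in ⊤ | out ⊤ | ==
  [10] u=2 | in ⊤ | out ⊤ | prev + | push {}
  [11] u=3 | in ⊤ | out ⊤ | prev + | push {}
  [12] u=4 | in ⊤ | out ⊤ | ==

Converged values:
  [0] −
  [1] ⊤
  [2] ⊤
  [3] ⊤
  [4] ⊤
  [5] −
  [6] +
  [7] ⊤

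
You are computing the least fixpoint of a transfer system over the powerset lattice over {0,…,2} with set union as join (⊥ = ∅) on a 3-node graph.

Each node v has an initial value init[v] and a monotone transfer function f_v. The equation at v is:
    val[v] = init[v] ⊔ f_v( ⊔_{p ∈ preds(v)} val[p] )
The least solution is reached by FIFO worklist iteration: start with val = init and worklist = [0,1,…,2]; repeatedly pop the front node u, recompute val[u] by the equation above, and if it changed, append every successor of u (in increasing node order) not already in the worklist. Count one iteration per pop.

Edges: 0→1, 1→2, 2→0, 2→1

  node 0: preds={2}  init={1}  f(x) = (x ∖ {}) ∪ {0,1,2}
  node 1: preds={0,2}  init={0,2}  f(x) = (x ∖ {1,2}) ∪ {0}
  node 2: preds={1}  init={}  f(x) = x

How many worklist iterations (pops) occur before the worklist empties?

5

Iteration log — 5 steps:
  step 1. node 0  ⊔preds={}  new={0,1,2}  old={1}  +wl: 
  step 2. node 1  ⊔preds={0,1,2}  new={0,2}  stable
  step 3. node 2  ⊔preds={0,2}  new={0,2}  old={}  +wl: 0,1
  step 4. node 0  ⊔preds={0,2}  new={0,1,2}  stable
  step 5. node 1  ⊔preds={0,1,2}  new={0,2}  stable

Least fixpoint reached:
  node 0: {0,1,2}
  node 1: {0,2}
  node 2: {0,2}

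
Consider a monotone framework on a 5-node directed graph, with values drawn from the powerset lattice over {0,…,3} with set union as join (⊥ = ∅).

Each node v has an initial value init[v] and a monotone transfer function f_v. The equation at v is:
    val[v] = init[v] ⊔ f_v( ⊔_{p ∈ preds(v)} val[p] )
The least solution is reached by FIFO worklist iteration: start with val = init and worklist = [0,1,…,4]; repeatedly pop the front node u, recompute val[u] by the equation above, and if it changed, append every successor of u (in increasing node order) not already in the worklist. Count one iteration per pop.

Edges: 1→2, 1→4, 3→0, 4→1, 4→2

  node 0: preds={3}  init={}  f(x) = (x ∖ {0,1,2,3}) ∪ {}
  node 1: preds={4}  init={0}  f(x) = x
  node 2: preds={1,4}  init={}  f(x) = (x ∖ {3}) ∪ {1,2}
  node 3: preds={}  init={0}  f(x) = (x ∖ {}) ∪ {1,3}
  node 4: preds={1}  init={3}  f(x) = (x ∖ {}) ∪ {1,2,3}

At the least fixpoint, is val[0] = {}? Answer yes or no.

yes

Worklist (9 pops):
  #1 pop 0: in={0} → {} (no change)
  #2 pop 1: in={3} → {0,3} (was {0}); enqueue []
  #3 pop 2: in={0,3} → {0,1,2} (was {}); enqueue []
  #4 pop 3: in={} → {0,1,3} (was {0}); enqueue [0]
  #5 pop 4: in={0,3} → {0,1,2,3} (was {3}); enqueue [1,2]
  #6 pop 0: in={0,1,3} → {} (no change)
  #7 pop 1: in={0,1,2,3} → {0,1,2,3} (was {0,3}); enqueue [4]
  #8 pop 2: in={0,1,2,3} → {0,1,2} (no change)
  #9 pop 4: in={0,1,2,3} → {0,1,2,3} (no change)

Fixpoint:
  val[0] = {}
  val[1] = {0,1,2,3}
  val[2] = {0,1,2}
  val[3] = {0,1,3}
  val[4] = {0,1,2,3}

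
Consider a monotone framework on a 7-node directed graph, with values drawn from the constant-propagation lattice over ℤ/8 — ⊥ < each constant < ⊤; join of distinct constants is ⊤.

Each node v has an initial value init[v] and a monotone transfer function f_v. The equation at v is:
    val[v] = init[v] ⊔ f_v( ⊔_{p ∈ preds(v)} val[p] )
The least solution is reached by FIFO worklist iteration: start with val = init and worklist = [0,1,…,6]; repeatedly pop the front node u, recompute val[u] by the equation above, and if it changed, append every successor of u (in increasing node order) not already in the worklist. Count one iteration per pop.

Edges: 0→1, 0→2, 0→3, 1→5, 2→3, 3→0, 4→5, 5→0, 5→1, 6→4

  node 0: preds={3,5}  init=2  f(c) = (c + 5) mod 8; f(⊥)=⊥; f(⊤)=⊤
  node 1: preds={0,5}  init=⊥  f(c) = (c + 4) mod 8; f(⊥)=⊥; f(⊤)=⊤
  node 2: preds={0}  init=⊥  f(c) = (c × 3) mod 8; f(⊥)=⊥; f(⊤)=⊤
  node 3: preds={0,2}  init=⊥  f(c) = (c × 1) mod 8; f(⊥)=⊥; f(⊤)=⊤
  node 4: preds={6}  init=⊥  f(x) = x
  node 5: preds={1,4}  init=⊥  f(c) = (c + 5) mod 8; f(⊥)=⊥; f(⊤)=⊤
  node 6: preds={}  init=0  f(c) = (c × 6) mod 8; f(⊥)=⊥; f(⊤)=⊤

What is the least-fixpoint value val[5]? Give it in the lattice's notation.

⊤

Iteration log — 12 steps:
  step 1. node 0  ⊔preds=⊥  new=2  stable
  step 2. node 1  ⊔preds=2  new=6  old=⊥  +wl: 
  step 3. node 2  ⊔preds=2  new=6  old=⊥  +wl: 
  step 4. node 3  ⊔preds=⊤  new=⊤  old=⊥  +wl: 0
  step 5. node 4  ⊔preds=0  new=0  old=⊥  +wl: 
  step 6. node 5  ⊔preds=⊤  new=⊤  old=⊥  +wl: 1
  step 7. node 6  ⊔preds=⊥  new=0  stable
  step 8. node 0  ⊔preds=⊤  new=⊤  old=2  +wl: 2,3
  step 9. node 1  ⊔preds=⊤  new=⊤  old=6  +wl: 5
  step 10. node 2  ⊔preds=⊤  new=⊤  old=6  +wl: 
  step 11. node 3  ⊔preds=⊤  new=⊤  stable
  step 12. node 5  ⊔preds=⊤  new=⊤  stable

Least fixpoint reached:
  node 0: ⊤
  node 1: ⊤
  node 2: ⊤
  node 3: ⊤
  node 4: 0
  node 5: ⊤
  node 6: 0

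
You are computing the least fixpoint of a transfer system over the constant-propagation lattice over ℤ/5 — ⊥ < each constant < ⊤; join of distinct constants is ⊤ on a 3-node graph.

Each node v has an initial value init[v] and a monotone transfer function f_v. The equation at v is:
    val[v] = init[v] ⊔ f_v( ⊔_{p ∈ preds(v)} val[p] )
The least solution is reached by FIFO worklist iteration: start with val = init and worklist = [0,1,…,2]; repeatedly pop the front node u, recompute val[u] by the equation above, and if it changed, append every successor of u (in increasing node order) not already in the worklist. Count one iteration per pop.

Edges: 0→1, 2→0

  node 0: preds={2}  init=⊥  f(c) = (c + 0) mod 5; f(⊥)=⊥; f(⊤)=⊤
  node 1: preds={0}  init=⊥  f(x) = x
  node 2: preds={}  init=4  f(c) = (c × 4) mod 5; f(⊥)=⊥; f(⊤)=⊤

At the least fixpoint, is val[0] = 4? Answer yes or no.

yes

Trace (3 dequeues):
  [1] u=0 | in 4 | out 4 | prev ⊥ | push {}
  [2] u=1 | in 4 | out 4 | prev ⊥ | push {}
  [3] u=2 | in ⊥ | out 4 | ==

Converged values:
  [0] 4
  [1] 4
  [2] 4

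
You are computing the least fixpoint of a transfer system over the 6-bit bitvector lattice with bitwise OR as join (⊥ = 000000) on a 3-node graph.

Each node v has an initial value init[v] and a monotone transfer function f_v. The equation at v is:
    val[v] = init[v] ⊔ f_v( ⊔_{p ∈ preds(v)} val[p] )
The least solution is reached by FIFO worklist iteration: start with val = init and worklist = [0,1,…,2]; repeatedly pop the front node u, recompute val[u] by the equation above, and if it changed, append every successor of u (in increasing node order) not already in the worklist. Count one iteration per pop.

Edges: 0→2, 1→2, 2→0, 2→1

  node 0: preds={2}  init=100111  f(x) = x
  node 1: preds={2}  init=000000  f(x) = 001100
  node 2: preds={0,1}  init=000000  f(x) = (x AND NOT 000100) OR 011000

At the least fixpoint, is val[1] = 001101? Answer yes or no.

no

Trace (6 dequeues):
  [1] u=0 | in 000000 | out 100111 | ==
  [2] u=1 | in 000000 | out 001100 | prev 000000 | push {}
  [3] u=2 | in 101111 | out 111011 | prev 000000 | push {0,1}
  [4] u=0 | in 111011 | out 111111 | prev 100111 | push {2}
  [5] u=1 | in 111011 | out 001100 | ==
  [6] u=2 | in 111111 | out 111011 | ==

Converged values:
  [0] 111111
  [1] 001100
  [2] 111011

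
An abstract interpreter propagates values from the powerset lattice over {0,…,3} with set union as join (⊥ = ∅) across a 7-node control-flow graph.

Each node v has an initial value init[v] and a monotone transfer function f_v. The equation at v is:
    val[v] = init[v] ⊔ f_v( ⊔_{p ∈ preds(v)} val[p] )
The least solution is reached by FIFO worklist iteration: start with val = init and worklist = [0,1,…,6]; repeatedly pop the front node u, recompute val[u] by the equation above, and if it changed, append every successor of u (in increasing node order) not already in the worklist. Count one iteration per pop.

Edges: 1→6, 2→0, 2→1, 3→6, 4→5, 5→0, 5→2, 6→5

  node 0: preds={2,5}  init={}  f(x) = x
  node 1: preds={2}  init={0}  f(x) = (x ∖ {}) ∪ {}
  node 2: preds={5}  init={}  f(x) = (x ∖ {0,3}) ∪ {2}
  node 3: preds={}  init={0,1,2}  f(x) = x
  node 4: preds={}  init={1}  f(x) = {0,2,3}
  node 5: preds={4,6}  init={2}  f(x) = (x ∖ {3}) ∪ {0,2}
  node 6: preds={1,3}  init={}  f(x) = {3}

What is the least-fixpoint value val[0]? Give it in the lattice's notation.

{0,1,2}

Iteration log — 15 steps:
  step 1. node 0  ⊔preds={2}  new={2}  old={}  +wl: 
  step 2. node 1  ⊔preds={}  new={0}  stable
  step 3. node 2  ⊔preds={2}  new={2}  old={}  +wl: 0,1
  step 4. node 3  ⊔preds={}  new={0,1,2}  stable
  step 5. node 4  ⊔preds={}  new={0,1,2,3}  old={1}  +wl: 
  step 6. node 5  ⊔preds={0,1,2,3}  new={0,1,2}  old={2}  +wl: 2
  step 7. node 6  ⊔preds={0,1,2}  new={3}  old={}  +wl: 5
  step 8. node 0  ⊔preds={0,1,2}  new={0,1,2}  old={2}  +wl: 
  step 9. node 1  ⊔preds={2}  new={0,2}  old={0}  +wl: 6
  step 10. node 2  ⊔preds={0,1,2}  new={1,2}  old={2}  +wl: 0,1
  step 11. node 5  ⊔preds={0,1,2,3}  new={0,1,2}  stable
  step 12. node 6  ⊔preds={0,1,2}  new={3}  stable
  step 13. node 0  ⊔preds={0,1,2}  new={0,1,2}  stable
  step 14. node 1  ⊔preds={1,2}  new={0,1,2}  old={0,2}  +wl: 6
  step 15. node 6  ⊔preds={0,1,2}  new={3}  stable

Least fixpoint reached:
  node 0: {0,1,2}
  node 1: {0,1,2}
  node 2: {1,2}
  node 3: {0,1,2}
  node 4: {0,1,2,3}
  node 5: {0,1,2}
  node 6: {3}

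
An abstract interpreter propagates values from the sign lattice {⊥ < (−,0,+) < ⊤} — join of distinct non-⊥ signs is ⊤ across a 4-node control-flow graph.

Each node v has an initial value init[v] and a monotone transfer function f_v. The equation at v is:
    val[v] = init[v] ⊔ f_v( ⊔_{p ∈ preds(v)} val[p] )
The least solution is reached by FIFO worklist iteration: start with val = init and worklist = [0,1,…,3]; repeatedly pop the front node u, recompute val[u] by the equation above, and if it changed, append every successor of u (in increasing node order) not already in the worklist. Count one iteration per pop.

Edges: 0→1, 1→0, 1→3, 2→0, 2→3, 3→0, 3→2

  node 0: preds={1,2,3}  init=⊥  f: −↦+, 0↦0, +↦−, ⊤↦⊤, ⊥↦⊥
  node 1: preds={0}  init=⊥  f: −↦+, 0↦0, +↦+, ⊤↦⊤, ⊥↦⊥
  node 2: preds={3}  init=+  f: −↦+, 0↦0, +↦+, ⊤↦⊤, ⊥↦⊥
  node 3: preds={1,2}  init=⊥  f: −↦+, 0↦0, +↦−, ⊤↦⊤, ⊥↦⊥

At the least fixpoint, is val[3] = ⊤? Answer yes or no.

yes

Trace (13 dequeues):
  [1] u=0 | in + | out − | prev ⊥ | push {}
  [2] u=1 | in − | out + | prev ⊥ | push {0}
  [3] u=2 | in ⊥ | out + | ==
  [4] u=3 | in + | out − | prev ⊥ | push {2}
  [5] u=0 | in ⊤ | out ⊤ | prev − | push {1}
  [6] u=2 | in − | out + | ==
  [7] u=1 | in ⊤ | out ⊤ | prev + | push {0,3}
  [8] u=0 | in ⊤ | out ⊤ | ==
  [9] u=3 | in ⊤ | out ⊤ | prev − | push {0,2}
  [10] u=0 | in ⊤ | out ⊤ | ==
  [11] u=2 | in ⊤ | out ⊤ | prev + | push {0,3}
  [12] u=0 | in ⊤ | out ⊤ | ==
  [13] u=3 | in ⊤ | out ⊤ | ==

Converged values:
  [0] ⊤
  [1] ⊤
  [2] ⊤
  [3] ⊤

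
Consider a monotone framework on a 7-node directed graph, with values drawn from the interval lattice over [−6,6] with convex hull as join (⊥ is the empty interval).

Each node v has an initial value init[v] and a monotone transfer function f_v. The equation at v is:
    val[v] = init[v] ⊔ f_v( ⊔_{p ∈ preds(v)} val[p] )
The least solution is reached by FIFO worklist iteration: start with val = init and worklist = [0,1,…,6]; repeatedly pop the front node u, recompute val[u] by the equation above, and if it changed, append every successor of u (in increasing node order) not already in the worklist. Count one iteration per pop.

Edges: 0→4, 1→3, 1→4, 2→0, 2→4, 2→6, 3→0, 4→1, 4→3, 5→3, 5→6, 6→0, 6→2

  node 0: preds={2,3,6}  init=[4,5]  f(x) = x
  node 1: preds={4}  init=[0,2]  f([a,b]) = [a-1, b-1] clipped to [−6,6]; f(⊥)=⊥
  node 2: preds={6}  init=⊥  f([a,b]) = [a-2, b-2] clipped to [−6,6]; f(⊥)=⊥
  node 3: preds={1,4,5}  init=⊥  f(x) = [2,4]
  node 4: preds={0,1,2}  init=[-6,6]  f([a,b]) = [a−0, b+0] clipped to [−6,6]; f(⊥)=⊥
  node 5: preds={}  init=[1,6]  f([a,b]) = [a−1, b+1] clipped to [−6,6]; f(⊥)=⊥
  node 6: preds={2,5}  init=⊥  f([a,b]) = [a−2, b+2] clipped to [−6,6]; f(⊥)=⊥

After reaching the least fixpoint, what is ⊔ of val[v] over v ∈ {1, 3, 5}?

[-6,6]

Trace (21 dequeues):
  [1] u=0 | in ⊥ | out [4,5] | ==
  [2] u=1 | in [-6,6] | out [-6,5] | prev [0,2] | push {}
  [3] u=2 | in ⊥ | out ⊥ | ==
  [4] u=3 | in [-6,6] | out [2,4] | prev ⊥ | push {0}
  [5] u=4 | in [-6,5] | out [-6,6] | ==
  [6] u=5 | in ⊥ | out [1,6] | ==
  [7] u=6 | in [1,6] | out [-1,6] | prev ⊥ | push {2}
  [8] u=0 | in [-1,6] | out [-1,6] | prev [4,5] | push {4}
  [9] u=2 | in [-1,6] | out [-3,4] | prev ⊥ | push {0,6}
  [10] u=4 | in [-6,6] | out [-6,6] | ==
  [11] u=0 | in [-3,6] | out [-3,6] | prev [-1,6] | push {4}
  [12] u=6 | in [-3,6] | out [-5,6] | prev [-1,6] | push {0,2}
  [13] u=4 | in [-6,6] | out [-6,6] | ==
  [14] u=0 | in [-5,6] | out [-5,6] | prev [-3,6] | push {4}
  [15] u=2 | in [-5,6] | out [-6,4] | prev [-3,4] | push {0,6}
  [16] u=4 | in [-6,6] | out [-6,6] | ==
  [17] u=0 | in [-6,6] | out [-6,6] | prev [-5,6] | push {4}
  [18] u=6 | in [-6,6] | out [-6,6] | prev [-5,6] | push {0,2}
  [19] u=4 | in [-6,6] | out [-6,6] | ==
  [20] u=0 | in [-6,6] | out [-6,6] | ==
  [21] u=2 | in [-6,6] | out [-6,4] | ==

Converged values:
  [0] [-6,6]
  [1] [-6,5]
  [2] [-6,4]
  [3] [2,4]
  [4] [-6,6]
  [5] [1,6]
  [6] [-6,6]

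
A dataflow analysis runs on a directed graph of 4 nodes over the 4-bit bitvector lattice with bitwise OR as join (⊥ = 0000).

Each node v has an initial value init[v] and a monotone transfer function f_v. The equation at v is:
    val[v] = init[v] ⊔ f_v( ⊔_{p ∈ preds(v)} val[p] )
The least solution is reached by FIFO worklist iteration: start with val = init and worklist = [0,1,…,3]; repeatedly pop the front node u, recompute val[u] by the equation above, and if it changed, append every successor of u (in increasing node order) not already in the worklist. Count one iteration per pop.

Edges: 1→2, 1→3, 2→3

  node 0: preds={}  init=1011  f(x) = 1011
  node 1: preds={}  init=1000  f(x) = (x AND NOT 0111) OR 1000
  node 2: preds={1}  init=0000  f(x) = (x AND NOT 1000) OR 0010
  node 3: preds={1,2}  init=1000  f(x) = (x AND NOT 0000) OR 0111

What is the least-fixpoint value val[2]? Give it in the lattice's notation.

Trace (4 dequeues):
  [1] u=0 | in 0000 | out 1011 | ==
  [2] u=1 | in 0000 | out 1000 | ==
  [3] u=2 | in 1000 | out 0010 | prev 0000 | push {}
  [4] u=3 | in 1010 | out 1111 | prev 1000 | push {}

Converged values:
  [0] 1011
  [1] 1000
  [2] 0010
  [3] 1111

0010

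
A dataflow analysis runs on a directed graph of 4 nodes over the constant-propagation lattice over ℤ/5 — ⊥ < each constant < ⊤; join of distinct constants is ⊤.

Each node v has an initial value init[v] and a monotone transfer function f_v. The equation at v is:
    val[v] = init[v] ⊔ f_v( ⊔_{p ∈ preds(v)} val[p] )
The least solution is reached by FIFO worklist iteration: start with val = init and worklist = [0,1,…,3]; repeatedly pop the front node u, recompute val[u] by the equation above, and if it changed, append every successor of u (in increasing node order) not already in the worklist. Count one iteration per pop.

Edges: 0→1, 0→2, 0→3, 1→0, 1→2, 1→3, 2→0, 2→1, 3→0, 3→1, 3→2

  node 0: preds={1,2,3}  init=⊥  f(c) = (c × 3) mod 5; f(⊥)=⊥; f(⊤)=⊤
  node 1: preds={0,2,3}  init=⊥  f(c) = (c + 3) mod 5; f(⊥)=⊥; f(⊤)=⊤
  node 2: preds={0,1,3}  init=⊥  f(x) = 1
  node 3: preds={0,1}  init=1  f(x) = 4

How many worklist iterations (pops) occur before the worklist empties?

Iteration log — 8 steps:
  step 1. node 0  ⊔preds=1  new=3  old=⊥  +wl: 
  step 2. node 1  ⊔preds=⊤  new=⊤  old=⊥  +wl: 0
  step 3. node 2  ⊔preds=⊤  new=1  old=⊥  +wl: 1
  step 4. node 3  ⊔preds=⊤  new=⊤  old=1  +wl: 2
  step 5. node 0  ⊔preds=⊤  new=⊤  old=3  +wl: 3
  step 6. node 1  ⊔preds=⊤  new=⊤  stable
  step 7. node 2  ⊔preds=⊤  new=1  stable
  step 8. node 3  ⊔preds=⊤  new=⊤  stable

Least fixpoint reached:
  node 0: ⊤
  node 1: ⊤
  node 2: 1
  node 3: ⊤

8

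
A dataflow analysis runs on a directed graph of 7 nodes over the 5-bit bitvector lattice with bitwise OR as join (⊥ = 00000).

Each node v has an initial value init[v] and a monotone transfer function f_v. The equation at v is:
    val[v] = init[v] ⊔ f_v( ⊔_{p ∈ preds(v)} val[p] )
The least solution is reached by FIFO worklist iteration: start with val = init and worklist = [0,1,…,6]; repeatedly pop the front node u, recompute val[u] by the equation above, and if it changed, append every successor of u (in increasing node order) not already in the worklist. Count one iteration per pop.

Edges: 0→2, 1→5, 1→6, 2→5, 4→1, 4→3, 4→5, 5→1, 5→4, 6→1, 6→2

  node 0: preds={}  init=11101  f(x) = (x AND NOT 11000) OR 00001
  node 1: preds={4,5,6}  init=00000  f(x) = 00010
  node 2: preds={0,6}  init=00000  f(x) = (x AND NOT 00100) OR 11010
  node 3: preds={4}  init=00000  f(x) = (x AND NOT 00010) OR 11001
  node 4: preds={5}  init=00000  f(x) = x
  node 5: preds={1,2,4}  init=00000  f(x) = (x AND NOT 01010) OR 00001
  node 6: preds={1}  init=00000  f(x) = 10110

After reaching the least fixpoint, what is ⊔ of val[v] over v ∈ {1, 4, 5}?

Worklist (13 pops):
  #1 pop 0: in=00000 → 11101 (no change)
  #2 pop 1: in=00000 → 00010 (was 00000); enqueue []
  #3 pop 2: in=11101 → 11011 (was 00000); enqueue []
  #4 pop 3: in=00000 → 11001 (was 00000); enqueue []
  #5 pop 4: in=00000 → 00000 (no change)
  #6 pop 5: in=11011 → 10001 (was 00000); enqueue [1,4]
  #7 pop 6: in=00010 → 10110 (was 00000); enqueue [2]
  #8 pop 1: in=10111 → 00010 (no change)
  #9 pop 4: in=10001 → 10001 (was 00000); enqueue [1,3,5]
  #10 pop 2: in=11111 → 11011 (no change)
  #11 pop 1: in=10111 → 00010 (no change)
  #12 pop 3: in=10001 → 11001 (no change)
  #13 pop 5: in=11011 → 10001 (no change)

Fixpoint:
  val[0] = 11101
  val[1] = 00010
  val[2] = 11011
  val[3] = 11001
  val[4] = 10001
  val[5] = 10001
  val[6] = 10110

10011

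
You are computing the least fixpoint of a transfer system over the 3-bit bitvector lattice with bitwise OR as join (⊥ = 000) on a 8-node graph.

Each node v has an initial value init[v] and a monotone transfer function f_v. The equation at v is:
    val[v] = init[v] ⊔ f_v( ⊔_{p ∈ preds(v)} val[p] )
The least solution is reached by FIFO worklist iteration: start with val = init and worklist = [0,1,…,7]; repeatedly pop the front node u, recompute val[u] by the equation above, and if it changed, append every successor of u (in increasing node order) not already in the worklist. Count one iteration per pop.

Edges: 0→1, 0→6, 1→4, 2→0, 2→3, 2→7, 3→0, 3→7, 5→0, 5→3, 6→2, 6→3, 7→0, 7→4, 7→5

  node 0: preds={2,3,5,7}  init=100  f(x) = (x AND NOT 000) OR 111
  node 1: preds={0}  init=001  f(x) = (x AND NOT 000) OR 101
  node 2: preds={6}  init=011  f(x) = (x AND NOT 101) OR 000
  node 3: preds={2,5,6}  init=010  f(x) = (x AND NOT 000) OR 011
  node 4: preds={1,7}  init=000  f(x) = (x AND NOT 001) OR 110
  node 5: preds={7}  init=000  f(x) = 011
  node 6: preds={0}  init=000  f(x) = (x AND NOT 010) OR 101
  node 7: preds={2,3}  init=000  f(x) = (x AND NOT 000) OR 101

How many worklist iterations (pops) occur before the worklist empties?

Worklist (15 pops):
  #1 pop 0: in=011 → 111 (was 100); enqueue []
  #2 pop 1: in=111 → 111 (was 001); enqueue []
  #3 pop 2: in=000 → 011 (no change)
  #4 pop 3: in=011 → 011 (was 010); enqueue [0]
  #5 pop 4: in=111 → 110 (was 000); enqueue []
  #6 pop 5: in=000 → 011 (was 000); enqueue [3]
  #7 pop 6: in=111 → 101 (was 000); enqueue [2]
  #8 pop 7: in=011 → 111 (was 000); enqueue [4,5]
  #9 pop 0: in=111 → 111 (no change)
  #10 pop 3: in=111 → 111 (was 011); enqueue [0,7]
  #11 pop 2: in=101 → 011 (no change)
  #12 pop 4: in=111 → 110 (no change)
  #13 pop 5: in=111 → 011 (no change)
  #14 pop 0: in=111 → 111 (no change)
  #15 pop 7: in=111 → 111 (no change)

Fixpoint:
  val[0] = 111
  val[1] = 111
  val[2] = 011
  val[3] = 111
  val[4] = 110
  val[5] = 011
  val[6] = 101
  val[7] = 111

15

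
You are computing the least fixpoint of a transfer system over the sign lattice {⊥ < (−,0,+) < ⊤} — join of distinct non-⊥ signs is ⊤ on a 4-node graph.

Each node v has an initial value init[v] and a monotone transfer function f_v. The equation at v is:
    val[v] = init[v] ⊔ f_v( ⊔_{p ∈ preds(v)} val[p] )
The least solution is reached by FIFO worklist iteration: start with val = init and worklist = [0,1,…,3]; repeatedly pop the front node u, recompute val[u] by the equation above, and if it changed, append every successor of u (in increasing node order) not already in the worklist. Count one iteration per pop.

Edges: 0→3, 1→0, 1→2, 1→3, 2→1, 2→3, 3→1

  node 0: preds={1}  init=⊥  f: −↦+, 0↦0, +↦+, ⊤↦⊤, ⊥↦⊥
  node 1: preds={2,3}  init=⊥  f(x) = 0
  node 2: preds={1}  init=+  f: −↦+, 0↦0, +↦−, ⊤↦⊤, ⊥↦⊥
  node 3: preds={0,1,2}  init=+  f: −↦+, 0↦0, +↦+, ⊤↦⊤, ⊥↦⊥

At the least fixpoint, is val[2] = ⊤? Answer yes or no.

yes

Iteration log — 7 steps:
  step 1. node 0  ⊔preds=⊥  new=⊥  stable
  step 2. node 1  ⊔preds=+  new=0  old=⊥  +wl: 0
  step 3. node 2  ⊔preds=0  new=⊤  old=+  +wl: 1
  step 4. node 3  ⊔preds=⊤  new=⊤  old=+  +wl: 
  step 5. node 0  ⊔preds=0  new=0  old=⊥  +wl: 3
  step 6. node 1  ⊔preds=⊤  new=0  stable
  step 7. node 3  ⊔preds=⊤  new=⊤  stable

Least fixpoint reached:
  node 0: 0
  node 1: 0
  node 2: ⊤
  node 3: ⊤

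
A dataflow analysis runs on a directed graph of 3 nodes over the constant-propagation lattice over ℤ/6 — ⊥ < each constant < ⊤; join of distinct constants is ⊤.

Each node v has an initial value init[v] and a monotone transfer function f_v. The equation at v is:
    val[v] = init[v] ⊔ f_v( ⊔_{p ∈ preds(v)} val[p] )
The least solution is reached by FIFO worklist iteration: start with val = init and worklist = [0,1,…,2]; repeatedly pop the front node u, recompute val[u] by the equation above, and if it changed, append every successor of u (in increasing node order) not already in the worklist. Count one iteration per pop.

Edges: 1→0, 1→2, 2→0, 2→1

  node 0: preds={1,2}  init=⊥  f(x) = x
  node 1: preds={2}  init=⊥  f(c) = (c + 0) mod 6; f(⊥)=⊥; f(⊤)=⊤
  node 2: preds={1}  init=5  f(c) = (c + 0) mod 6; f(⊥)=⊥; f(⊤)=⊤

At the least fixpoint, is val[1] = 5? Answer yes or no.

Trace (4 dequeues):
  [1] u=0 | in 5 | out 5 | prev ⊥ | push {}
  [2] u=1 | in 5 | out 5 | prev ⊥ | push {0}
  [3] u=2 | in 5 | out 5 | ==
  [4] u=0 | in 5 | out 5 | ==

Converged values:
  [0] 5
  [1] 5
  [2] 5

yes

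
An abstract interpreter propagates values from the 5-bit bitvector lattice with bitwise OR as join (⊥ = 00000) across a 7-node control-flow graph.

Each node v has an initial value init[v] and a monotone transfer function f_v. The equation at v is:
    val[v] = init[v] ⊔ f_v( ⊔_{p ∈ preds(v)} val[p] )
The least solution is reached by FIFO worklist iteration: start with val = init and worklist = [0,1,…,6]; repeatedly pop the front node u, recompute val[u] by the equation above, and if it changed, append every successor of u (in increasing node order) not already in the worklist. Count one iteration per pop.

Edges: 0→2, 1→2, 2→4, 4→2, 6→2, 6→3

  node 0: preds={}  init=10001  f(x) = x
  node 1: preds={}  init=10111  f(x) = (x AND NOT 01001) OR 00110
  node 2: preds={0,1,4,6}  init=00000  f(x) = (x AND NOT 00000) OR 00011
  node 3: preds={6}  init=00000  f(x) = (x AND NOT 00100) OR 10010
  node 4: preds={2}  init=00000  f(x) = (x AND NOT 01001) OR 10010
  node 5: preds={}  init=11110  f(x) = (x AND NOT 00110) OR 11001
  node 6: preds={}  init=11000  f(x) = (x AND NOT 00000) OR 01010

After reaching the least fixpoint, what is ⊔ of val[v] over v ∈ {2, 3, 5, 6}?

Iteration log — 9 steps:
  step 1. node 0  ⊔preds=00000  new=10001  stable
  step 2. node 1  ⊔preds=00000  new=10111  stable
  step 3. node 2  ⊔preds=11111  new=11111  old=00000  +wl: 
  step 4. node 3  ⊔preds=11000  new=11010  old=00000  +wl: 
  step 5. node 4  ⊔preds=11111  new=10110  old=00000  +wl: 2
  step 6. node 5  ⊔preds=00000  new=11111  old=11110  +wl: 
  step 7. node 6  ⊔preds=00000  new=11010  old=11000  +wl: 3
  step 8. node 2  ⊔preds=11111  new=11111  stable
  step 9. node 3  ⊔preds=11010  new=11010  stable

Least fixpoint reached:
  node 0: 10001
  node 1: 10111
  node 2: 11111
  node 3: 11010
  node 4: 10110
  node 5: 11111
  node 6: 11010

11111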